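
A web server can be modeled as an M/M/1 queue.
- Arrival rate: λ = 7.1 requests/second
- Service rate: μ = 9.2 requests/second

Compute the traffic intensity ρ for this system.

Server utilization: ρ = λ/μ
ρ = 7.1/9.2 = 0.7717
The server is busy 77.17% of the time.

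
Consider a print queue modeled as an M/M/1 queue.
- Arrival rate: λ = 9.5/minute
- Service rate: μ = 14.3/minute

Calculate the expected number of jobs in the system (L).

ρ = λ/μ = 9.5/14.3 = 0.6643
For M/M/1: L = λ/(μ-λ)
L = 9.5/(14.3-9.5) = 9.5/4.80
L = 1.9792 jobs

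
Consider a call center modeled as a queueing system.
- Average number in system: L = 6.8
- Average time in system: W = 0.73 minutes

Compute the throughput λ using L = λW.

Little's Law: L = λW, so λ = L/W
λ = 6.8/0.73 = 9.3151 calls/minute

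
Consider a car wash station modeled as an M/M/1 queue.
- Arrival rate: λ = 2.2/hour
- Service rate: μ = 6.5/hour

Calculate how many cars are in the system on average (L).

ρ = λ/μ = 2.2/6.5 = 0.3385
For M/M/1: L = λ/(μ-λ)
L = 2.2/(6.5-2.2) = 2.2/4.30
L = 0.5116 cars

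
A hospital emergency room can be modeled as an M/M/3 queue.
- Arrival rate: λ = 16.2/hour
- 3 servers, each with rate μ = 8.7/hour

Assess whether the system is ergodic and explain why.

Stability requires ρ = λ/(cμ) < 1
ρ = 16.2/(3 × 8.7) = 16.2/26.10 = 0.6207
Since 0.6207 < 1, the system is STABLE.
The servers are busy 62.07% of the time.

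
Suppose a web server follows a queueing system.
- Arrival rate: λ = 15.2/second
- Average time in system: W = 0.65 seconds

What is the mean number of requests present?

Little's Law: L = λW
L = 15.2 × 0.65 = 9.8800 requests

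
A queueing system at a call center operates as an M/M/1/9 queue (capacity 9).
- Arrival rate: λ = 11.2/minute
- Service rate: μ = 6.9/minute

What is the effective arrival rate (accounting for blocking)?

ρ = λ/μ = 11.2/6.9 = 1.62319
P₀ = (1-ρ)/(1-ρ^(K+1)) = (1-1.62319)/(1-1.62319^10) = -0.6232/-125.9678 = 0.004947
P_K = P₀×ρ^K = 0.004947 × 1.62319^9 = 0.004947 × 78.2212 = 0.3870
λ_eff = λ(1-P_K) = 11.2 × (1 - 0.386976) = 11.2 × 0.613024 = 6.8659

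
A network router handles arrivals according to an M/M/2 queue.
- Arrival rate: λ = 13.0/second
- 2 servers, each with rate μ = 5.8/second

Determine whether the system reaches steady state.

Stability requires ρ = λ/(cμ) < 1
ρ = 13.0/(2 × 5.8) = 13.0/11.60 = 1.1207
Since 1.1207 ≥ 1, the system is UNSTABLE.
Need c > λ/μ = 13.0/5.8 = 2.24.
Minimum servers needed: c = 3.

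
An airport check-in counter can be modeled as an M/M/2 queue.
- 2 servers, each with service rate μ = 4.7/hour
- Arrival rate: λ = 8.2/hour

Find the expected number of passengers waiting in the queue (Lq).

Traffic intensity: ρ = λ/(cμ) = 8.2/(2×4.7) = 0.8723
Since ρ = 0.8723 < 1, system is stable.
Offered load a = λ/μ = cρ = 8.2/4.7 = 1.7447
P₀ = [ Σₙ₌₀^1 aⁿ/n! + a^2/(2!(1-ρ)) ]⁻¹
Σ = a^0/0! + a^1/1! = 1.0000 + 1.7447 = 2.7447
a^2/(2!(1-ρ)) = 3.043911/(2 × 0.1276596) = 11.9220
P₀ = 1/(2.7447 + 11.9220) = 0.06818
Lq = P₀·a^2·ρ / (2!(1-ρ)²) = 0.06818182 × 3.043911 × 0.8723404 / (2 × 0.01629697) = 5.5546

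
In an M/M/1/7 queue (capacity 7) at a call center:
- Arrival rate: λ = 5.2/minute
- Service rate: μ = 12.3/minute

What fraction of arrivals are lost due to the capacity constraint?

ρ = λ/μ = 5.2/12.3 = 0.42276
P₀ = (1-ρ)/(1-ρ^(K+1)) = (1-0.42276)/(1-0.42276^8) = 0.5772/0.9990 = 0.5778
P_K = P₀×ρ^K = 0.5778 × 0.42276^7 = 0.5778 × 0.002414 = 0.001395
Blocking probability = 0.14%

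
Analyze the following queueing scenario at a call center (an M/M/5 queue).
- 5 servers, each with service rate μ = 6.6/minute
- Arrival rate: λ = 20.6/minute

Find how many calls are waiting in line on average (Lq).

Traffic intensity: ρ = λ/(cμ) = 20.6/(5×6.6) = 0.6242
Since ρ = 0.6242 < 1, system is stable.
Offered load a = λ/μ = cρ = 20.6/6.6 = 3.1212
P₀ = [ Σₙ₌₀^4 aⁿ/n! + a^5/(5!(1-ρ)) ]⁻¹
Σ = a^0/0! + a^1/1! + a^2/2! + a^3/3! + a^4/4! = 1.0000 + 3.1212 + 4.8710 + 5.0678 + 3.9544 = 18.0144
a^5/(5!(1-ρ)) = 296.2214/(120 × 0.37576) = 6.5694
P₀ = 1/(18.0144 + 6.5694) = 0.04068
Lq = P₀·a^5·ρ / (5!(1-ρ)²) = 0.04068 × 296.2214 × 0.6242 / (120 × 0.1412) = 0.4439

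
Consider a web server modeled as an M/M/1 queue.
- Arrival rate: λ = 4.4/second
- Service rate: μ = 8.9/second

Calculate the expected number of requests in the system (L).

ρ = λ/μ = 4.4/8.9 = 0.4944
For M/M/1: L = λ/(μ-λ)
L = 4.4/(8.9-4.4) = 4.4/4.50
L = 0.9778 requests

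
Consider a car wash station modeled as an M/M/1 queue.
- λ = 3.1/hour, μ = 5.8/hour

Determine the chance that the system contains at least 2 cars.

ρ = λ/μ = 3.1/5.8 = 0.5345
P(N ≥ n) = ρⁿ
P(N ≥ 2) = 0.5345^2
P(N ≥ 2) = 0.2857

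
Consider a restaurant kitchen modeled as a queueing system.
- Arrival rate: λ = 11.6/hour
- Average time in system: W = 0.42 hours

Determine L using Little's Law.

Little's Law: L = λW
L = 11.6 × 0.42 = 4.8720 orders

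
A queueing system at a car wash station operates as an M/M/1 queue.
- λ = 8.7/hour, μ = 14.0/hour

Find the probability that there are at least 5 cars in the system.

ρ = λ/μ = 8.7/14.0 = 0.62143
P(N ≥ n) = ρⁿ
P(N ≥ 5) = 0.62143^5
P(N ≥ 5) = 0.09267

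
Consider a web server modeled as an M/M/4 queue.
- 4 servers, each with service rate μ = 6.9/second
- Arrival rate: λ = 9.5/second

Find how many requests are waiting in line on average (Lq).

Traffic intensity: ρ = λ/(cμ) = 9.5/(4×6.9) = 0.3442
Since ρ = 0.3442 < 1, system is stable.
Offered load a = λ/μ = cρ = 9.5/6.9 = 1.3768
P₀ = [ Σₙ₌₀^3 aⁿ/n! + a^4/(4!(1-ρ)) ]⁻¹
Σ = a^0/0! + a^1/1! + a^2/2! + a^3/3! = 1.0000 + 1.3768 + 0.9478 + 0.4350 = 3.7596
a^4/(4!(1-ρ)) = 3.5933/(24 × 0.6558) = 0.2283
P₀ = 1/(3.7596 + 0.2283) = 0.2508
Lq = P₀·a^4·ρ / (4!(1-ρ)²) = 0.2508 × 3.5933 × 0.3442 / (24 × 0.4301) = 0.03005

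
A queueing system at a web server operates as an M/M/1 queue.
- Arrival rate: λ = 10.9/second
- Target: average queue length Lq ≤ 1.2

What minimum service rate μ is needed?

For M/M/1: Lq = λ²/(μ(μ-λ))
Need Lq ≤ 1.2, i.e. μ(μ-λ) ≥ λ²/1.2
μ² - 10.9μ - 118.81/1.2 ≥ 0  →  μ² - 10.9μ - 99.00833 ≥ 0
Quadratic formula (positive root): μ = [λ + √(λ² + 4×99.00833)]/2
Discriminant: 118.81 + 4×99.00833 = 514.8433, √514.8433 = 22.6902
μ ≥ (10.9 + 22.6902)/2 = 16.7951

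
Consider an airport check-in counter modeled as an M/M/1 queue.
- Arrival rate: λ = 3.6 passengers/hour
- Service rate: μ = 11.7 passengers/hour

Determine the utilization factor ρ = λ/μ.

Server utilization: ρ = λ/μ
ρ = 3.6/11.7 = 0.3077
The server is busy 30.77% of the time.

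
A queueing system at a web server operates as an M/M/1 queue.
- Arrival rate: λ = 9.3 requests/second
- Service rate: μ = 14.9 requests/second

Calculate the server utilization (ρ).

Server utilization: ρ = λ/μ
ρ = 9.3/14.9 = 0.6242
The server is busy 62.42% of the time.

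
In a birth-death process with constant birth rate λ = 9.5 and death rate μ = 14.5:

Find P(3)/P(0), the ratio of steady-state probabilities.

For constant rates: P(n)/P(0) = (λ/μ)^n
P(3)/P(0) = (9.5/14.5)^3 = 0.65517^3 = 0.2812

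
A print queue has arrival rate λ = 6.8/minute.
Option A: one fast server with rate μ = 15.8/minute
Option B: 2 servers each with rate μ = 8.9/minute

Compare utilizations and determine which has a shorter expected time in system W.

Option A: single server μ = 15.8 (M/M/1)
  ρ_A = 6.8/15.8 = 0.4304
  W_A = 1/(μ-λ) = 1/(15.8-6.8) = 1/9.00 = 0.1111

Option B: 2 servers μ = 8.9 (M/M/2)
  ρ_B = λ/(cμ) = 6.8/(2×8.9) = 0.3820
  Offered load a = λ/μ = cρ = 6.8/8.9 = 0.7640
  P₀ = [ Σₙ₌₀^1 aⁿ/n! + a^2/(2!(1-ρ)) ]⁻¹
  Σ = a^0/0! + a^1/1! = 1.0000 + 0.7640 = 1.7640
  a^2/(2!(1-ρ)) = 0.5838/(2 × 0.6180) = 0.4723
  P₀ = 1/(1.7640 + 0.4723) = 0.4472
  Lq = P₀·a^2·ρ / (2!(1-ρ)²) = 0.4472 × 0.5838 × 0.3820 / (2 × 0.3819) = 0.1306
  Wq_B = Lq/λ = 0.13056/6.8 = 0.01920
  W_B = Wq_B + 1/μ = 0.01920 + 0.1124 = 0.1316

Since W_A = 0.1111 < W_B = 0.1316, Option A (single fast server) has the shorter time in system.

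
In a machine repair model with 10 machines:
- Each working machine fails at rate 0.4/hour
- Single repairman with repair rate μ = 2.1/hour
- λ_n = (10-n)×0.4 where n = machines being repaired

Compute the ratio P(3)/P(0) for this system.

P(3)/P(0) = ∏_{i=0}^{3-1} λ_i/μ_{i+1}
= (10-0)×0.4/2.1 × (10-1)×0.4/2.1 × (10-2)×0.4/2.1
= 4.9757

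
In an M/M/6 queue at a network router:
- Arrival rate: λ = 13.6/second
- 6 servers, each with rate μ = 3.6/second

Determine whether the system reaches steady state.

Stability requires ρ = λ/(cμ) < 1
ρ = 13.6/(6 × 3.6) = 13.6/21.60 = 0.6296
Since 0.6296 < 1, the system is STABLE.
The servers are busy 62.96% of the time.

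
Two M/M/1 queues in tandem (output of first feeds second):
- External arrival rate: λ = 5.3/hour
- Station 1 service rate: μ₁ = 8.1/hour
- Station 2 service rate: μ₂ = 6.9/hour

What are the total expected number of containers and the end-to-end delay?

By Jackson's theorem, each station behaves as independent M/M/1.
Station 1: ρ₁ = 5.3/8.1 = 0.6543, L₁ = ρ₁/(1-ρ₁) = λ/(μ₁-λ) = 5.3/2.80 = 1.89286
Station 2: ρ₂ = 5.3/6.9 = 0.7681, L₂ = ρ₂/(1-ρ₂) = λ/(μ₂-λ) = 5.3/1.60 = 3.31250
Total: L = L₁ + L₂ = 1.89286 + 3.31250 = 5.20536
W = L/λ = 5.20536/5.3 = 0.9821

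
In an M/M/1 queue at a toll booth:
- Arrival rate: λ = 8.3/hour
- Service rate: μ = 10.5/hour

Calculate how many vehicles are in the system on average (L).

ρ = λ/μ = 8.3/10.5 = 0.7905
For M/M/1: L = λ/(μ-λ)
L = 8.3/(10.5-8.3) = 8.3/2.20
L = 3.7727 vehicles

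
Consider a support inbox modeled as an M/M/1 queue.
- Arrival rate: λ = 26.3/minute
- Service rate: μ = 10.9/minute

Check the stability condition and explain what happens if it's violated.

Stability requires ρ = λ/(cμ) < 1
ρ = 26.3/(1 × 10.9) = 26.3/10.90 = 2.4128
Since 2.4128 ≥ 1, the system is UNSTABLE.
Queue grows without bound. Need μ > λ = 26.3.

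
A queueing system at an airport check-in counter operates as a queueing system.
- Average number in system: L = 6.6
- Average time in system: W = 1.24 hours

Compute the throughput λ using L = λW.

Little's Law: L = λW, so λ = L/W
λ = 6.6/1.24 = 5.3226 passengers/hour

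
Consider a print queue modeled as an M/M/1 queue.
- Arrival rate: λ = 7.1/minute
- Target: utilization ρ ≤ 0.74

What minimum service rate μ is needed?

ρ = λ/μ, so μ = λ/ρ
μ ≥ 7.1/0.74 = 9.5946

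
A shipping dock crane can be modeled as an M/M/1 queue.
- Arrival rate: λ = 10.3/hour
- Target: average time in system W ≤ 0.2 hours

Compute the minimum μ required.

For M/M/1: W = 1/(μ-λ)
Need W ≤ 0.2, so 1/(μ-λ) ≤ 0.2
μ - λ ≥ 1/0.2 = 5.0000
μ ≥ 10.3 + 5.0000 = 15.3000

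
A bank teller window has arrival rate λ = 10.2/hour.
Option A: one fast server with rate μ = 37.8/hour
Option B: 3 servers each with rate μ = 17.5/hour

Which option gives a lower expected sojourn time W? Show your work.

Option A: single server μ = 37.8 (M/M/1)
  ρ_A = 10.2/37.8 = 0.2698
  W_A = 1/(μ-λ) = 1/(37.8-10.2) = 1/27.60 = 0.03623

Option B: 3 servers μ = 17.5 (M/M/3)
  ρ_B = λ/(cμ) = 10.2/(3×17.5) = 0.1943
  Offered load a = λ/μ = cρ = 10.2/17.5 = 0.5829
  P₀ = [ Σₙ₌₀^2 aⁿ/n! + a^3/(3!(1-ρ)) ]⁻¹
  Σ = a^0/0! + a^1/1! + a^2/2! = 1.0000 + 0.58286 + 0.16986 = 1.7527
  a^3/(3!(1-ρ)) = 0.1980/(6 × 0.8057) = 0.04096
  P₀ = 1/(1.7527 + 0.04096) = 0.5575
  Lq = P₀·a^3·ρ / (3!(1-ρ)²) = 0.5575 × 0.1980 × 0.1943 / (6 × 0.6492) = 0.005506
  Wq_B = Lq/λ = 0.005506/10.2 = 0.0005398
  W_B = Wq_B + 1/μ = 0.0005398 + 0.05714 = 0.05768

Since W_A = 0.03623 < W_B = 0.05768, Option A (single fast server) has the shorter time in system.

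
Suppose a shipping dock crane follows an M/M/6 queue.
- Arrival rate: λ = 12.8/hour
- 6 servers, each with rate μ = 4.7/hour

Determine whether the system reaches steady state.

Stability requires ρ = λ/(cμ) < 1
ρ = 12.8/(6 × 4.7) = 12.8/28.20 = 0.4539
Since 0.4539 < 1, the system is STABLE.
The servers are busy 45.39% of the time.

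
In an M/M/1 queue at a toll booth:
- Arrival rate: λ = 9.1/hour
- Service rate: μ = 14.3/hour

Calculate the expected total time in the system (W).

First, compute utilization: ρ = λ/μ = 9.1/14.3 = 0.6364
For M/M/1: W = 1/(μ-λ)
W = 1/(14.3-9.1) = 1/5.20
W = 0.1923 hours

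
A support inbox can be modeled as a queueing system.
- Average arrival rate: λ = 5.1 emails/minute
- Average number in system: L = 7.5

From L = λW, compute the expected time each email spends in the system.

Little's Law: L = λW, so W = L/λ
W = 7.5/5.1 = 1.4706 minutes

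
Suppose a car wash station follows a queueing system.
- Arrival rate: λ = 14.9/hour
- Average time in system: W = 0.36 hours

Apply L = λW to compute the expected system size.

Little's Law: L = λW
L = 14.9 × 0.36 = 5.3640 cars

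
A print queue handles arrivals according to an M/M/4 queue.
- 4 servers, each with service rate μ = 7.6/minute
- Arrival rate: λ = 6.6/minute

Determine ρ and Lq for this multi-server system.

Traffic intensity: ρ = λ/(cμ) = 6.6/(4×7.6) = 0.2171
Since ρ = 0.2171 < 1, system is stable.
Offered load a = λ/μ = cρ = 6.6/7.6 = 0.8684
P₀ = [ Σₙ₌₀^3 aⁿ/n! + a^4/(4!(1-ρ)) ]⁻¹
Σ = a^0/0! + a^1/1! + a^2/2! + a^3/3! = 1.0000 + 0.8684 + 0.3771 + 0.1092 = 2.3547
a^4/(4!(1-ρ)) = 0.5687/(24 × 0.7829) = 0.03027
P₀ = 1/(2.3547 + 0.03027) = 0.4193
Lq = P₀·a^4·ρ / (4!(1-ρ)²) = 0.41930 × 0.56875 × 0.21711 / (24 × 0.61292) = 0.003520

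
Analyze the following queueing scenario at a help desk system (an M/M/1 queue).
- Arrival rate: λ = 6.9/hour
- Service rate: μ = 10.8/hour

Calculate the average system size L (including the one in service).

ρ = λ/μ = 6.9/10.8 = 0.6389
For M/M/1: L = λ/(μ-λ)
L = 6.9/(10.8-6.9) = 6.9/3.90
L = 1.7692 tickets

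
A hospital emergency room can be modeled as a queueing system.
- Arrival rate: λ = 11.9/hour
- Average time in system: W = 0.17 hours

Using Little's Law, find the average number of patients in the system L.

Little's Law: L = λW
L = 11.9 × 0.17 = 2.0230 patients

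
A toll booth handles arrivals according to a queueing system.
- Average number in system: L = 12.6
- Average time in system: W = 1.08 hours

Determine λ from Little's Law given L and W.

Little's Law: L = λW, so λ = L/W
λ = 12.6/1.08 = 11.6667 vehicles/hour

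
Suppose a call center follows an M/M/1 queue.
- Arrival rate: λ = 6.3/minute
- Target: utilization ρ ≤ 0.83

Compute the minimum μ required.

ρ = λ/μ, so μ = λ/ρ
μ ≥ 6.3/0.83 = 7.5904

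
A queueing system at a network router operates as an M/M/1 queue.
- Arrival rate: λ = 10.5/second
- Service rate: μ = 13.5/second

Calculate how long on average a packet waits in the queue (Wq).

First, compute utilization: ρ = λ/μ = 10.5/13.5 = 0.7778
For M/M/1: Wq = λ/(μ(μ-λ))
Wq = 10.5/(13.5 × (13.5-10.5))
Wq = 10.5/(13.5 × 3.00)
Wq = 0.2593 seconds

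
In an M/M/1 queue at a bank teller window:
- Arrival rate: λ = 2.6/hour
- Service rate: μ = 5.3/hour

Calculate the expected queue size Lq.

ρ = λ/μ = 2.6/5.3 = 0.4906
For M/M/1: Lq = λ²/(μ(μ-λ))
Lq = 6.76/(5.3 × 2.70)
Lq = 0.4724 transactions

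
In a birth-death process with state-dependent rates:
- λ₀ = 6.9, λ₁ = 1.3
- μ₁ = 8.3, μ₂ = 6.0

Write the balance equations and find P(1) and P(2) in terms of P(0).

Balance equations:
State 0: λ₀P₀ = μ₁P₁ → P₁ = (λ₀/μ₁)P₀ = (6.9/8.3)P₀ = 0.8313P₀
State 1: P₂ = (λ₀λ₁)/(μ₁μ₂)P₀ = (6.9×1.3)/(8.3×6.0)P₀ = 0.1801P₀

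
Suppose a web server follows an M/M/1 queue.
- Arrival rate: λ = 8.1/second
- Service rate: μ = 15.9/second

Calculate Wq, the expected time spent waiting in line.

First, compute utilization: ρ = λ/μ = 8.1/15.9 = 0.5094
For M/M/1: Wq = λ/(μ(μ-λ))
Wq = 8.1/(15.9 × (15.9-8.1))
Wq = 8.1/(15.9 × 7.80)
Wq = 0.06531 seconds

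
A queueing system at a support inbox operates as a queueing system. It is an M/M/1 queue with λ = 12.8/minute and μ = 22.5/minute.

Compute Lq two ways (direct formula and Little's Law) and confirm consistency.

Method 1 (direct): Lq = λ²/(μ(μ-λ)) = 163.84/(22.5 × 9.70) = 0.7507

Method 2 (Little's Law):
W = 1/(μ-λ) = 1/9.70 = 0.10309
Wq = W - 1/μ = 0.10309 - 0.044444 = 0.05865
Lq = λWq = 12.8 × 0.05865 = 0.7507 ✔ (matches Method 1)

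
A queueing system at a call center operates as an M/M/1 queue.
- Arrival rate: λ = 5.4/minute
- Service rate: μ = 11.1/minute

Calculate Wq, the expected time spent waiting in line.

First, compute utilization: ρ = λ/μ = 5.4/11.1 = 0.4865
For M/M/1: Wq = λ/(μ(μ-λ))
Wq = 5.4/(11.1 × (11.1-5.4))
Wq = 5.4/(11.1 × 5.70)
Wq = 0.08535 minutes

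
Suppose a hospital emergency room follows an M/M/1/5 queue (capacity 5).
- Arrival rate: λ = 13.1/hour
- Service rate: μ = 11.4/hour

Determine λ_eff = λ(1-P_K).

ρ = λ/μ = 13.1/11.4 = 1.14912
P₀ = (1-ρ)/(1-ρ^(K+1)) = (1-1.14912)/(1-1.14912^6) = -0.1491/-1.3025 = 0.1145
P_K = P₀×ρ^K = 0.1145 × 1.14912^5 = 0.1145 × 2.0037 = 0.2294
λ_eff = λ(1-P_K) = 13.1 × (1 - 0.229404) = 13.1 × 0.770596 = 10.0948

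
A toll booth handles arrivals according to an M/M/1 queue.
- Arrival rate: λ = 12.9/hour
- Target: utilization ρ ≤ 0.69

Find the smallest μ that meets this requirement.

ρ = λ/μ, so μ = λ/ρ
μ ≥ 12.9/0.69 = 18.6957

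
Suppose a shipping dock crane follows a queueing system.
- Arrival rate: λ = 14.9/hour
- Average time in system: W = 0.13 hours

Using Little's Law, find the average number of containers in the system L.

Little's Law: L = λW
L = 14.9 × 0.13 = 1.9370 containers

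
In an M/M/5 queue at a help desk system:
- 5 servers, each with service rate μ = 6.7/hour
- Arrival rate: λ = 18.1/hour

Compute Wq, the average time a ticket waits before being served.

Traffic intensity: ρ = λ/(cμ) = 18.1/(5×6.7) = 0.5403
Since ρ = 0.5403 < 1, system is stable.
Offered load a = λ/μ = cρ = 18.1/6.7 = 2.7015
P₀ = [ Σₙ₌₀^4 aⁿ/n! + a^5/(5!(1-ρ)) ]⁻¹
Σ = a^0/0! + a^1/1! + a^2/2! + a^3/3! + a^4/4! = 1.00000 + 2.70149 + 3.64903 + 3.28594 + 2.21924 = 12.8557
a^5/(5!(1-ρ)) = 143.8861/(120 × 0.4597) = 2.6083
P₀ = 1/(12.8557 + 2.6083) = 0.06467
Lq = P₀·a^5·ρ / (5!(1-ρ)²) = 0.064666 × 143.8861 × 0.54030 / (120 × 0.21133) = 0.1982
Wq = Lq/λ = 0.1982/18.1 = 0.01095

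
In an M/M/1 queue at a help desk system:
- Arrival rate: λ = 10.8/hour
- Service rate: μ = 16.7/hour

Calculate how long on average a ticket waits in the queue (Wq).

First, compute utilization: ρ = λ/μ = 10.8/16.7 = 0.6467
For M/M/1: Wq = λ/(μ(μ-λ))
Wq = 10.8/(16.7 × (16.7-10.8))
Wq = 10.8/(16.7 × 5.90)
Wq = 0.1096 hours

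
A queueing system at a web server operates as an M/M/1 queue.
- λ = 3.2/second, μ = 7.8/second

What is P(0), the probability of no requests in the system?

ρ = λ/μ = 3.2/7.8 = 0.4103
P(0) = 1 - ρ = 1 - 0.4103 = 0.5897
The server is idle 58.97% of the time.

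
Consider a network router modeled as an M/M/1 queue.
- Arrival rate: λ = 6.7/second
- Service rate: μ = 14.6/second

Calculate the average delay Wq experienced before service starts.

First, compute utilization: ρ = λ/μ = 6.7/14.6 = 0.4589
For M/M/1: Wq = λ/(μ(μ-λ))
Wq = 6.7/(14.6 × (14.6-6.7))
Wq = 6.7/(14.6 × 7.90)
Wq = 0.05809 seconds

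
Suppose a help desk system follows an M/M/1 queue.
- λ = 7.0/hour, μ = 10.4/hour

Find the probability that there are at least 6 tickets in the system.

ρ = λ/μ = 7.0/10.4 = 0.67308
P(N ≥ n) = ρⁿ
P(N ≥ 6) = 0.67308^6
P(N ≥ 6) = 0.09298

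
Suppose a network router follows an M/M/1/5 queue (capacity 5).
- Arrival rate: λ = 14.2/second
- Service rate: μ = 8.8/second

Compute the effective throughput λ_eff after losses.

ρ = λ/μ = 14.2/8.8 = 1.61364
P₀ = (1-ρ)/(1-ρ^(K+1)) = (1-1.61364)/(1-1.61364^6) = -0.61364/-16.6539 = 0.03685
P_K = P₀×ρ^K = 0.036847 × 1.61364^5 = 0.036847 × 10.9404 = 0.4031
λ_eff = λ(1-P_K) = 14.2 × (1 - 0.40312) = 14.2 × 0.59688 = 8.4757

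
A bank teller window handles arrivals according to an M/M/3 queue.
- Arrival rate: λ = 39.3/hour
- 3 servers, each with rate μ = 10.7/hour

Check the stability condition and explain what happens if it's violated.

Stability requires ρ = λ/(cμ) < 1
ρ = 39.3/(3 × 10.7) = 39.3/32.10 = 1.2243
Since 1.2243 ≥ 1, the system is UNSTABLE.
Need c > λ/μ = 39.3/10.7 = 3.67.
Minimum servers needed: c = 4.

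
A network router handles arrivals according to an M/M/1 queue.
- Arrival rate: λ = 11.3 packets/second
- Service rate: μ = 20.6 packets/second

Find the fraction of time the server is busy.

Server utilization: ρ = λ/μ
ρ = 11.3/20.6 = 0.5485
The server is busy 54.85% of the time.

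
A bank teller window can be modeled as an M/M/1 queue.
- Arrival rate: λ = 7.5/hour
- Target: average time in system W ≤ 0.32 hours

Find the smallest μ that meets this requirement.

For M/M/1: W = 1/(μ-λ)
Need W ≤ 0.32, so 1/(μ-λ) ≤ 0.32
μ - λ ≥ 1/0.32 = 3.1250
μ ≥ 7.5 + 3.1250 = 10.6250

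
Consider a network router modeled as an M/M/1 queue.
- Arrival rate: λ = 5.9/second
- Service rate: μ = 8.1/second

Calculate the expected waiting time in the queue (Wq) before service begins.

First, compute utilization: ρ = λ/μ = 5.9/8.1 = 0.7284
For M/M/1: Wq = λ/(μ(μ-λ))
Wq = 5.9/(8.1 × (8.1-5.9))
Wq = 5.9/(8.1 × 2.20)
Wq = 0.3311 seconds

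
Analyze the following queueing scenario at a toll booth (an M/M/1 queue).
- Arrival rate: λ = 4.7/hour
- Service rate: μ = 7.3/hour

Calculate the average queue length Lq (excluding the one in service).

ρ = λ/μ = 4.7/7.3 = 0.6438
For M/M/1: Lq = λ²/(μ(μ-λ))
Lq = 22.09/(7.3 × 2.60)
Lq = 1.1639 vehicles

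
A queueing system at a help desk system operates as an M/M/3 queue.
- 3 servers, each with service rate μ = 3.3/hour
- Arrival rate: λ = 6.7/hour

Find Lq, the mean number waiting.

Traffic intensity: ρ = λ/(cμ) = 6.7/(3×3.3) = 0.6768
Since ρ = 0.6768 < 1, system is stable.
Offered load a = λ/μ = cρ = 6.7/3.3 = 2.0303
P₀ = [ Σₙ₌₀^2 aⁿ/n! + a^3/(3!(1-ρ)) ]⁻¹
Σ = a^0/0! + a^1/1! + a^2/2! = 1.0000 + 2.0303 + 2.0611 = 5.0914
a^3/(3!(1-ρ)) = 8.3692/(6 × 0.32323) = 4.3154
P₀ = 1/(5.0914 + 4.3154) = 0.1063
Lq = P₀·a^3·ρ / (3!(1-ρ)²) = 0.10631 × 8.3692 × 0.67677 / (6 × 0.10448) = 0.9605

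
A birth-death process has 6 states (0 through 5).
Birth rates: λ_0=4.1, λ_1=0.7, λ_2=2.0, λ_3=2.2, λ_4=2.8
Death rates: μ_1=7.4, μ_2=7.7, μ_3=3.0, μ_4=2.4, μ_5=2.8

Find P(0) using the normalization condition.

Ratios P(n)/P(0) = (λ₀···λₙ₋₁)/(μ₁···μₙ):
P(1)/P(0) = (4.1)/(7.4) = 0.5541
P(2)/P(0) = (4.1×0.7)/(7.4×7.7) = 0.05037
P(3)/P(0) = (4.1×0.7×2.0)/(7.4×7.7×3.0) = 0.03358
P(4)/P(0) = (4.1×0.7×2.0×2.2)/(7.4×7.7×3.0×2.4) = 0.03078
P(5)/P(0) = (4.1×0.7×2.0×2.2×2.8)/(7.4×7.7×3.0×2.4×2.8) = 0.03078

Normalization: ∑ P(n) = 1
P(0) × (1.0000 + 0.5541 + 0.05037 + 0.03358 + 0.03078 + 0.03078) = 1
P(0) × 1.6996 = 1
P(0) = 1/1.6996 = 0.5884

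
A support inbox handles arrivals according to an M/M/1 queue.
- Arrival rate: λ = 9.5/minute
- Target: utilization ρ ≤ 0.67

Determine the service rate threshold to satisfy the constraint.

ρ = λ/μ, so μ = λ/ρ
μ ≥ 9.5/0.67 = 14.1791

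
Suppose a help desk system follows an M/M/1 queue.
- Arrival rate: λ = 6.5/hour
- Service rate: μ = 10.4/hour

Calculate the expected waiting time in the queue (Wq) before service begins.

First, compute utilization: ρ = λ/μ = 6.5/10.4 = 0.6250
For M/M/1: Wq = λ/(μ(μ-λ))
Wq = 6.5/(10.4 × (10.4-6.5))
Wq = 6.5/(10.4 × 3.90)
Wq = 0.1603 hours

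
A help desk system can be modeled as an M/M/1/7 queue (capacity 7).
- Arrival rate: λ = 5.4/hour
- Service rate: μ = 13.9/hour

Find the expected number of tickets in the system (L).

ρ = λ/μ = 5.4/13.9 = 0.38849
P₀ = (1-ρ)/(1-ρ^(K+1)) = (1-0.38849)/(1-0.38849^8) = 0.6115/0.9995 = 0.6118
P_K = P₀×ρ^K = 0.61183 × 0.38849^7 = 0.61183 × 0.0013355 = 0.0008171
L = ρ[1 - (K+1)ρ^K + Kρ^(K+1)] / [(1-ρ)(1-ρ^(K+1))]
L = 0.38849 × (1 - 8×0.001336 + 7×0.0005188) / ((1 - 0.38849) × (1 - 0.0005188)) = 0.6311 tickets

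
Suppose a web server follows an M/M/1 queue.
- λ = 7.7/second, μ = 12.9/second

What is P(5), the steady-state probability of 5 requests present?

ρ = λ/μ = 7.7/12.9 = 0.5969
P(n) = (1-ρ)ρⁿ
P(5) = (1-0.5969) × 0.5969^5
P(5) = 0.4031 × 0.07577
P(5) = 0.03054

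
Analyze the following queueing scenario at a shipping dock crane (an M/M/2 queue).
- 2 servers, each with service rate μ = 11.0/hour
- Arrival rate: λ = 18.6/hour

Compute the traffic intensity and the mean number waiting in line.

Traffic intensity: ρ = λ/(cμ) = 18.6/(2×11.0) = 0.8455
Since ρ = 0.8455 < 1, system is stable.
Offered load a = λ/μ = cρ = 18.6/11.0 = 1.6909
P₀ = [ Σₙ₌₀^1 aⁿ/n! + a^2/(2!(1-ρ)) ]⁻¹
Σ = a^0/0! + a^1/1! = 1.0000 + 1.6909 = 2.6909
a^2/(2!(1-ρ)) = 2.85917/(2 × 0.154545) = 9.2503
P₀ = 1/(2.6909 + 9.2503) = 0.08374
Lq = P₀·a^2·ρ / (2!(1-ρ)²) = 0.0837438 × 2.85917 × 0.845455 / (2 × 0.0238843) = 4.2378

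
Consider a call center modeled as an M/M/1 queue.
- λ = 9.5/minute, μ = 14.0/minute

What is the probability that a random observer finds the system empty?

ρ = λ/μ = 9.5/14.0 = 0.6786
P(0) = 1 - ρ = 1 - 0.6786 = 0.3214
The server is idle 32.14% of the time.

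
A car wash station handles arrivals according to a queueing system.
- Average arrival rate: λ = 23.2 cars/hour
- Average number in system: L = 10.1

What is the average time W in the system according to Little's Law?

Little's Law: L = λW, so W = L/λ
W = 10.1/23.2 = 0.4353 hours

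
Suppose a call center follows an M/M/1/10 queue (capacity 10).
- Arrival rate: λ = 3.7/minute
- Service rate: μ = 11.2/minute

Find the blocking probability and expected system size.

ρ = λ/μ = 3.7/11.2 = 0.33036
P₀ = (1-ρ)/(1-ρ^(K+1)) = (1-0.33036)/(1-0.33036^11) = 0.6696/1.0000 = 0.6696
P_K = P₀×ρ^K = 0.6696 × 0.33036^10 = 0.6696 × 0.00001548 = 0.00001037
Blocking probability P_10 = 0.00001037 (0.001037%)
L = ρ[1 - (K+1)ρ^K + Kρ^(K+1)] / [(1-ρ)(1-ρ^(K+1))]
L = 0.33036 × (1 - 11×0.00001548 + 10×0.000005115) / ((1 - 0.33036) × (1 - 0.000005115)) = 0.4933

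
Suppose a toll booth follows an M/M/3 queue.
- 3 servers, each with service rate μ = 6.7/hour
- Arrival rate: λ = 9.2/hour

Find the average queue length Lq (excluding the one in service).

Traffic intensity: ρ = λ/(cμ) = 9.2/(3×6.7) = 0.4577
Since ρ = 0.4577 < 1, system is stable.
Offered load a = λ/μ = cρ = 9.2/6.7 = 1.3731
P₀ = [ Σₙ₌₀^2 aⁿ/n! + a^3/(3!(1-ρ)) ]⁻¹
Σ = a^0/0! + a^1/1! + a^2/2! = 1.0000 + 1.3731 + 0.94275 = 3.3159
a^3/(3!(1-ρ)) = 2.5890/(6 × 0.5423) = 0.7957
P₀ = 1/(3.3159 + 0.7957) = 0.2432
Lq = P₀·a^3·ρ / (3!(1-ρ)²) = 0.2432 × 2.5890 × 0.4577 / (6 × 0.2941) = 0.1633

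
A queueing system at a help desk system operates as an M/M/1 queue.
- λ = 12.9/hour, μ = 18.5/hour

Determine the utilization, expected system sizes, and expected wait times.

Step 1: ρ = λ/μ = 12.9/18.5 = 0.6973
Step 2: L = λ/(μ-λ) = 12.9/5.60 = 2.3036
Step 3: Lq = λ²/(μ(μ-λ)) = 166.41/(18.5×5.60) = 1.6063
Step 4: W = 1/(μ-λ) = 1/5.60 = 0.17857
Step 5: Wq = λ/(μ(μ-λ)) = 12.9/(18.5×5.60) = 0.1245
Step 6: P(0) = 1-ρ = 0.3027
Verify: L = λW = 12.9×0.17857 = 2.3036 ✔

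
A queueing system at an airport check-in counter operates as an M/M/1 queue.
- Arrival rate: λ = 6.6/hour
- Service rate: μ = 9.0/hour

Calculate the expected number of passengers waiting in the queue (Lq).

ρ = λ/μ = 6.6/9.0 = 0.7333
For M/M/1: Lq = λ²/(μ(μ-λ))
Lq = 43.56/(9.0 × 2.40)
Lq = 2.0167 passengers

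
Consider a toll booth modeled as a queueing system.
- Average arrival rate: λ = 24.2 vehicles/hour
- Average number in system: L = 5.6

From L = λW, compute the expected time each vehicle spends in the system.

Little's Law: L = λW, so W = L/λ
W = 5.6/24.2 = 0.2314 hours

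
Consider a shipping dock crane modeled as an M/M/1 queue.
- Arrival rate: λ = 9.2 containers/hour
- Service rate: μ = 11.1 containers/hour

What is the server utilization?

Server utilization: ρ = λ/μ
ρ = 9.2/11.1 = 0.8288
The server is busy 82.88% of the time.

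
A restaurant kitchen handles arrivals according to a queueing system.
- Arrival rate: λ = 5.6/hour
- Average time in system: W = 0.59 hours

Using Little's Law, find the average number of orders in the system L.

Little's Law: L = λW
L = 5.6 × 0.59 = 3.3040 orders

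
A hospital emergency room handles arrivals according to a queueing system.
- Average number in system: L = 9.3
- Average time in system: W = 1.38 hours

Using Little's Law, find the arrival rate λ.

Little's Law: L = λW, so λ = L/W
λ = 9.3/1.38 = 6.7391 patients/hour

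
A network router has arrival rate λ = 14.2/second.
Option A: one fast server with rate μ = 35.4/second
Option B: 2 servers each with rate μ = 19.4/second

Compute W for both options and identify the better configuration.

Option A: single server μ = 35.4 (M/M/1)
  ρ_A = 14.2/35.4 = 0.4011
  W_A = 1/(μ-λ) = 1/(35.4-14.2) = 1/21.20 = 0.04717

Option B: 2 servers μ = 19.4 (M/M/2)
  ρ_B = λ/(cμ) = 14.2/(2×19.4) = 0.3660
  Offered load a = λ/μ = cρ = 14.2/19.4 = 0.7320
  P₀ = [ Σₙ₌₀^1 aⁿ/n! + a^2/(2!(1-ρ)) ]⁻¹
  Σ = a^0/0! + a^1/1! = 1.0000 + 0.7320 = 1.7320
  a^2/(2!(1-ρ)) = 0.53576/(2 × 0.63402) = 0.4225
  P₀ = 1/(1.73196 + 0.422513) = 0.4642
  Lq = P₀·a^2·ρ / (2!(1-ρ)²) = 0.4642 × 0.5358 × 0.3660 / (2 × 0.4020) = 0.1132
  Wq_B = Lq/λ = 0.1132/14.2 = 0.007972
  W_B = Wq_B + 1/μ = 0.007972 + 0.05155 = 0.05952

Since W_A = 0.04717 < W_B = 0.05952, Option A (single fast server) has the shorter time in system.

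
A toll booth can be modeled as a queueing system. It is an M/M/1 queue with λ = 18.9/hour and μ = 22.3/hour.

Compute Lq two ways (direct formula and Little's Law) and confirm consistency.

Method 1 (direct): Lq = λ²/(μ(μ-λ)) = 357.21/(22.3 × 3.40) = 4.7113

Method 2 (Little's Law):
W = 1/(μ-λ) = 1/3.40 = 0.294118
Wq = W - 1/μ = 0.294118 - 0.0448430 = 0.249275
Lq = λWq = 18.9 × 0.249275 = 4.7113 ✔ (matches Method 1)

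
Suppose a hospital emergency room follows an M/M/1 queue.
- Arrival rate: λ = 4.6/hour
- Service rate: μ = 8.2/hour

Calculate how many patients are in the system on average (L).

ρ = λ/μ = 4.6/8.2 = 0.5610
For M/M/1: L = λ/(μ-λ)
L = 4.6/(8.2-4.6) = 4.6/3.60
L = 1.2778 patients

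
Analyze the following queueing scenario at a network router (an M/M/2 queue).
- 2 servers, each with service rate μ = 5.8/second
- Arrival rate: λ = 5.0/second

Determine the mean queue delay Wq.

Traffic intensity: ρ = λ/(cμ) = 5.0/(2×5.8) = 0.4310
Since ρ = 0.4310 < 1, system is stable.
Offered load a = λ/μ = cρ = 5.0/5.8 = 0.8621
P₀ = [ Σₙ₌₀^1 aⁿ/n! + a^2/(2!(1-ρ)) ]⁻¹
Σ = a^0/0! + a^1/1! = 1.0000 + 0.8621 = 1.8621
a^2/(2!(1-ρ)) = 0.7432/(2 × 0.5690) = 0.6531
P₀ = 1/(1.8621 + 0.6531) = 0.3976
Lq = P₀·a^2·ρ / (2!(1-ρ)²) = 0.3976 × 0.7432 × 0.4310 / (2 × 0.3237) = 0.1967
Wq = Lq/λ = 0.1967/5.0 = 0.03934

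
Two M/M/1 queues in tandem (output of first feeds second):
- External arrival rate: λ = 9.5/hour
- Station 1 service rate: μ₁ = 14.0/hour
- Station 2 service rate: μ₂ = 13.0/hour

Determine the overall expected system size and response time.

By Jackson's theorem, each station behaves as independent M/M/1.
Station 1: ρ₁ = 9.5/14.0 = 0.6786, L₁ = ρ₁/(1-ρ₁) = λ/(μ₁-λ) = 9.5/4.50 = 2.1111
Station 2: ρ₂ = 9.5/13.0 = 0.7308, L₂ = ρ₂/(1-ρ₂) = λ/(μ₂-λ) = 9.5/3.50 = 2.7143
Total: L = L₁ + L₂ = 2.1111 + 2.7143 = 4.8254
W = L/λ = 4.8254/9.5 = 0.5079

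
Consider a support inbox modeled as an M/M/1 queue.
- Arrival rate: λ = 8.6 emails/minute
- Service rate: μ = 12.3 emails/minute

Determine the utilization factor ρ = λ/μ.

Server utilization: ρ = λ/μ
ρ = 8.6/12.3 = 0.6992
The server is busy 69.92% of the time.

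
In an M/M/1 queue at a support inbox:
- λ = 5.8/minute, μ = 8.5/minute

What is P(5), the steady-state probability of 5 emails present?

ρ = λ/μ = 5.8/8.5 = 0.68235
P(n) = (1-ρ)ρⁿ
P(5) = (1-0.68235) × 0.68235^5
P(5) = 0.31765 × 0.14792
P(5) = 0.04699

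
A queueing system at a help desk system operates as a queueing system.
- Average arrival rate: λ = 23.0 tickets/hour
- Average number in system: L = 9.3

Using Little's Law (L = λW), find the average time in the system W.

Little's Law: L = λW, so W = L/λ
W = 9.3/23.0 = 0.4043 hours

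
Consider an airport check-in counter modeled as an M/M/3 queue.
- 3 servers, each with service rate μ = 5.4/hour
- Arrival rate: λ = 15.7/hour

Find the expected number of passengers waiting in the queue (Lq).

Traffic intensity: ρ = λ/(cμ) = 15.7/(3×5.4) = 0.9691
Since ρ = 0.9691 < 1, system is stable.
Offered load a = λ/μ = cρ = 15.7/5.4 = 2.9074
P₀ = [ Σₙ₌₀^2 aⁿ/n! + a^3/(3!(1-ρ)) ]⁻¹
Σ = a^0/0! + a^1/1! + a^2/2! = 1.0000 + 2.9074 + 4.2265 = 8.1339
a^3/(3!(1-ρ)) = 24.57637/(6 × 0.03086420) = 132.7124
P₀ = 1/(8.1339 + 132.7124) = 0.007100
Lq = P₀·a^3·ρ / (3!(1-ρ)²) = 0.0070999 × 24.5764 × 0.96914 / (6 × 0.00095260) = 29.5866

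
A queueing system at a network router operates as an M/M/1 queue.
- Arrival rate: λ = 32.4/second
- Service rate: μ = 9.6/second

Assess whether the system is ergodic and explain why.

Stability requires ρ = λ/(cμ) < 1
ρ = 32.4/(1 × 9.6) = 32.4/9.60 = 3.3750
Since 3.3750 ≥ 1, the system is UNSTABLE.
Queue grows without bound. Need μ > λ = 32.4.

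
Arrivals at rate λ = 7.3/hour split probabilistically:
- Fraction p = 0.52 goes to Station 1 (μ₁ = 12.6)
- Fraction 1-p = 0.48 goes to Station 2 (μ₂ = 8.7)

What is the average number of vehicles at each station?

Effective rates: λ₁ = 7.3×0.52 = 3.796, λ₂ = 7.3×0.48 = 3.504
Station 1: ρ₁ = 3.796/12.6 = 0.3013, L₁ = ρ₁/(1-ρ₁) = 0.3013/(1-0.3013) = 0.4312
Station 2: ρ₂ = 3.504/8.7 = 0.40276, L₂ = ρ₂/(1-ρ₂) = 0.40276/(1-0.40276) = 0.6744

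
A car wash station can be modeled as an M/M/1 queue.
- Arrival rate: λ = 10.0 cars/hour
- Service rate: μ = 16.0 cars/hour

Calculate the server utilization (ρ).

Server utilization: ρ = λ/μ
ρ = 10.0/16.0 = 0.6250
The server is busy 62.50% of the time.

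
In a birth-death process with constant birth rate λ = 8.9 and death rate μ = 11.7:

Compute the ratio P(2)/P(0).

For constant rates: P(n)/P(0) = (λ/μ)^n
P(2)/P(0) = (8.9/11.7)^2 = 0.76068^2 = 0.5786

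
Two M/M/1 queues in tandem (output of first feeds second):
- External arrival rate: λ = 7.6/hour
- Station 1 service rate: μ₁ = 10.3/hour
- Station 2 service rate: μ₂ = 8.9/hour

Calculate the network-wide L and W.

By Jackson's theorem, each station behaves as independent M/M/1.
Station 1: ρ₁ = 7.6/10.3 = 0.7379, L₁ = ρ₁/(1-ρ₁) = λ/(μ₁-λ) = 7.6/2.70 = 2.8148
Station 2: ρ₂ = 7.6/8.9 = 0.8539, L₂ = ρ₂/(1-ρ₂) = λ/(μ₂-λ) = 7.6/1.30 = 5.8462
Total: L = L₁ + L₂ = 2.8148 + 5.8462 = 8.6610
W = L/λ = 8.6610/7.6 = 1.1396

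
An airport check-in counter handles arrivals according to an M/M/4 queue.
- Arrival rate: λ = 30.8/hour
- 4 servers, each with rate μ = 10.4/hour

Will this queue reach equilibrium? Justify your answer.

Stability requires ρ = λ/(cμ) < 1
ρ = 30.8/(4 × 10.4) = 30.8/41.60 = 0.7404
Since 0.7404 < 1, the system is STABLE.
The servers are busy 74.04% of the time.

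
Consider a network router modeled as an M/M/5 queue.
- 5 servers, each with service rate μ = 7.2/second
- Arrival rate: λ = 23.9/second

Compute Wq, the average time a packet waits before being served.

Traffic intensity: ρ = λ/(cμ) = 23.9/(5×7.2) = 0.6639
Since ρ = 0.6639 < 1, system is stable.
Offered load a = λ/μ = cρ = 23.9/7.2 = 3.3194
P₀ = [ Σₙ₌₀^4 aⁿ/n! + a^5/(5!(1-ρ)) ]⁻¹
Σ = a^0/0! + a^1/1! + a^2/2! + a^3/3! + a^4/4! = 1.0000 + 3.3194 + 5.5094 + 6.0960 + 5.0588 = 20.9836
a^5/(5!(1-ρ)) = 403.0204/(120 × 0.336111) = 9.9922
P₀ = 1/(20.9836 + 9.9922) = 0.03228
Lq = P₀·a^5·ρ / (5!(1-ρ)²) = 0.032283 × 403.0204 × 0.66389 / (120 × 0.11297) = 0.6372
Wq = Lq/λ = 0.6372/23.9 = 0.02666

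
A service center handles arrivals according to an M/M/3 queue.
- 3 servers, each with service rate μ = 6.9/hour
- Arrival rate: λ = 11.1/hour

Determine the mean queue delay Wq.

Traffic intensity: ρ = λ/(cμ) = 11.1/(3×6.9) = 0.5362
Since ρ = 0.5362 < 1, system is stable.
Offered load a = λ/μ = cρ = 11.1/6.9 = 1.6087
P₀ = [ Σₙ₌₀^2 aⁿ/n! + a^3/(3!(1-ρ)) ]⁻¹
Σ = a^0/0! + a^1/1! + a^2/2! = 1.00000 + 1.60870 + 1.29395 = 3.9026
a^3/(3!(1-ρ)) = 4.1631/(6 × 0.46377) = 1.4961
P₀ = 1/(3.9026 + 1.4961) = 0.1852
Lq = P₀·a^3·ρ / (3!(1-ρ)²) = 0.18523 × 4.1631 × 0.53623 / (6 × 0.21508) = 0.3204
Wq = Lq/λ = 0.32042/11.1 = 0.02887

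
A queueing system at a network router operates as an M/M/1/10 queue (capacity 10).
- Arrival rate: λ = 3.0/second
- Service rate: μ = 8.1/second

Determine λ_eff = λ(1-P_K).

ρ = λ/μ = 3.0/8.1 = 0.37037
P₀ = (1-ρ)/(1-ρ^(K+1)) = (1-0.37037)/(1-0.37037^11) = 0.6296/1.0000 = 0.6296
P_K = P₀×ρ^K = 0.6296 × 0.37037^10 = 0.6296 × 0.00004857 = 0.00003058
λ_eff = λ(1-P_K) = 3.0 × (1 - 0.00003058) = 3.0 × 0.99997 = 2.9999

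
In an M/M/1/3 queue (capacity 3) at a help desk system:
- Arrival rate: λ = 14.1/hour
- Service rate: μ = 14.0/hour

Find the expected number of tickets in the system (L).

ρ = λ/μ = 14.1/14.0 = 1.00714
P₀ = (1-ρ)/(1-ρ^(K+1)) = (1-1.00714)/(1-1.00714^4) = -0.007140/-0.02887 = 0.2473
P_K = P₀×ρ^K = 0.24734 × 1.00714^3 = 0.24734 × 1.0216 = 0.2527
L = ρ[1 - (K+1)ρ^K + Kρ^(K+1)] / [(1-ρ)(1-ρ^(K+1))]
L = 1.00714 × (1 - 4×1.021573303 + 3×1.028867336) / ((1 - 1.00714) × (1 - 1.028867336)) = 1.5089 tickets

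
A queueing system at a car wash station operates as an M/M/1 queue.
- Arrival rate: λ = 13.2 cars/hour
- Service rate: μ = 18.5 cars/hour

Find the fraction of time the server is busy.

Server utilization: ρ = λ/μ
ρ = 13.2/18.5 = 0.7135
The server is busy 71.35% of the time.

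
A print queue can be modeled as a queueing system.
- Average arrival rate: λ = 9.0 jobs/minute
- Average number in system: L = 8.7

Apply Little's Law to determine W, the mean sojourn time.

Little's Law: L = λW, so W = L/λ
W = 8.7/9.0 = 0.9667 minutes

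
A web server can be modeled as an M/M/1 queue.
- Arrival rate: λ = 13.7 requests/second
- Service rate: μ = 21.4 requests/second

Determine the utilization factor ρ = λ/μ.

Server utilization: ρ = λ/μ
ρ = 13.7/21.4 = 0.6402
The server is busy 64.02% of the time.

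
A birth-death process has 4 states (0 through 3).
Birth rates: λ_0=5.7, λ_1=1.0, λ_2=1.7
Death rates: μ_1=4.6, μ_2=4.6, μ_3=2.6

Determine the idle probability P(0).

Ratios P(n)/P(0) = (λ₀···λₙ₋₁)/(μ₁···μₙ):
P(1)/P(0) = (5.7)/(4.6) = 1.2391
P(2)/P(0) = (5.7×1.0)/(4.6×4.6) = 0.2694
P(3)/P(0) = (5.7×1.0×1.7)/(4.6×4.6×2.6) = 0.1761

Normalization: ∑ P(n) = 1
P(0) × (1.0000 + 1.2391 + 0.2694 + 0.1761) = 1
P(0) × 2.6846 = 1
P(0) = 1/2.6846 = 0.3725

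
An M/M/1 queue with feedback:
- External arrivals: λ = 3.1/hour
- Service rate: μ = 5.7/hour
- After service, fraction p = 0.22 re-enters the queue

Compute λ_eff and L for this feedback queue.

Effective arrival rate: λ_eff = λ/(1-p) = 3.1/(1-0.22) = 3.1/0.78 = 3.97436
ρ = λ_eff/μ = 3.97436/5.7 = 0.697256
L = ρ/(1-ρ) = 0.697256/(1-0.697256) = 2.3031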